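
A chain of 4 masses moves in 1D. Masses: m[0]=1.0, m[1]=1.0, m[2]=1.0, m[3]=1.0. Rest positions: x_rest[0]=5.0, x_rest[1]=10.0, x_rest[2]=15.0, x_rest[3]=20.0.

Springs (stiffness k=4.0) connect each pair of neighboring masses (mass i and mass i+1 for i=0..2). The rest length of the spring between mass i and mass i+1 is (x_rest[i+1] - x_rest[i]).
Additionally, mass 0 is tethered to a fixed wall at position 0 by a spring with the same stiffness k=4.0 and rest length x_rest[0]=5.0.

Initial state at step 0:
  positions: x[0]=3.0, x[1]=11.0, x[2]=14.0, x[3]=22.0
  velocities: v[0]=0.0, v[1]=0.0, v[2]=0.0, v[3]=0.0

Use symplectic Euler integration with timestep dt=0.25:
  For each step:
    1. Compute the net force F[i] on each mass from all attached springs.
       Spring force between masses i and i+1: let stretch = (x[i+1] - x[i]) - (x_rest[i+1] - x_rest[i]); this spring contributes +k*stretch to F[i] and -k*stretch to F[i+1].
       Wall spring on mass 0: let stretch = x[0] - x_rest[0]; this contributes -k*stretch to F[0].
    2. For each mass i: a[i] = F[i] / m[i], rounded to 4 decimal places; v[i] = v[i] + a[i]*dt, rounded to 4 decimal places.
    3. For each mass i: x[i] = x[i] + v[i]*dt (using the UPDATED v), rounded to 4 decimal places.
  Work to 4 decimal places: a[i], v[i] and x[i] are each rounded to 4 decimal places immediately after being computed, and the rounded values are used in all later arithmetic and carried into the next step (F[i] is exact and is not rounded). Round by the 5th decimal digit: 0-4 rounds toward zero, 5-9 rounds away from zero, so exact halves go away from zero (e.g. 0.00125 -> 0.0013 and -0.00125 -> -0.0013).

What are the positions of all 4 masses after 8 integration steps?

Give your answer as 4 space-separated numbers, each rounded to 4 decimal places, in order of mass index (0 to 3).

Answer: 5.9133 9.6281 15.8407 19.2870

Derivation:
Step 0: x=[3.0000 11.0000 14.0000 22.0000] v=[0.0000 0.0000 0.0000 0.0000]
Step 1: x=[4.2500 9.7500 15.2500 21.2500] v=[5.0000 -5.0000 5.0000 -3.0000]
Step 2: x=[5.8125 8.5000 16.6250 20.2500] v=[6.2500 -5.0000 5.5000 -4.0000]
Step 3: x=[6.5938 8.6094 16.8750 19.5938] v=[3.1250 0.4375 1.0000 -2.6250]
Step 4: x=[6.2305 10.2813 15.7383 19.5079] v=[-1.4532 6.6875 -4.5468 -0.3438]
Step 5: x=[5.3223 12.3047 14.1798 19.7296] v=[-3.6329 8.0937 -6.2342 0.8866]
Step 6: x=[4.8291 13.0513 13.5399 19.8138] v=[-1.9728 2.9864 -2.5595 0.3368]
Step 7: x=[5.1842 11.8645 14.3464 19.5795] v=[1.4203 -4.7472 3.2258 -0.9371]
Step 8: x=[5.9133 9.6281 15.8407 19.2870] v=[2.9164 -8.9456 5.9770 -1.1702]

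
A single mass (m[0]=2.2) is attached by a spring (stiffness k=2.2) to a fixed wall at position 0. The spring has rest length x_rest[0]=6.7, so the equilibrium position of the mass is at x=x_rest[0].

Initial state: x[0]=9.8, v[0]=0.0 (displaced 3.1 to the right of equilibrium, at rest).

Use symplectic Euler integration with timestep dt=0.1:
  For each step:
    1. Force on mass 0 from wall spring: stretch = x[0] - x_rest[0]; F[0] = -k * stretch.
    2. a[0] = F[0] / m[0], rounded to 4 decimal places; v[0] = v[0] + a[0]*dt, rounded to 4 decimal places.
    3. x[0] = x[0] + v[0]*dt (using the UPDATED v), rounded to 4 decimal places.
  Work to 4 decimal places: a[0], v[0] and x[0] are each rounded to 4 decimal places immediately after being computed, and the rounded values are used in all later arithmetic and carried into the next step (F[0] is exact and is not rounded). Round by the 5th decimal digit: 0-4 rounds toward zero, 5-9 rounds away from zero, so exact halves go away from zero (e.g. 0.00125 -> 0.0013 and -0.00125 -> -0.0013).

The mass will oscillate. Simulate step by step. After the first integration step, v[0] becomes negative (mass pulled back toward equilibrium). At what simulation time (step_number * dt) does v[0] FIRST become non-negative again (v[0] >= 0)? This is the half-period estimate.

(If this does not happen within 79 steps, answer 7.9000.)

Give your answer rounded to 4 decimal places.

Step 0: x=[9.8000] v=[0.0000]
Step 1: x=[9.7690] v=[-0.3100]
Step 2: x=[9.7073] v=[-0.6169]
Step 3: x=[9.6155] v=[-0.9176]
Step 4: x=[9.4946] v=[-1.2092]
Step 5: x=[9.3457] v=[-1.4887]
Step 6: x=[9.1704] v=[-1.7533]
Step 7: x=[8.9704] v=[-2.0003]
Step 8: x=[8.7477] v=[-2.2273]
Step 9: x=[8.5045] v=[-2.4321]
Step 10: x=[8.2432] v=[-2.6126]
Step 11: x=[7.9665] v=[-2.7669]
Step 12: x=[7.6771] v=[-2.8936]
Step 13: x=[7.3780] v=[-2.9913]
Step 14: x=[7.0721] v=[-3.0591]
Step 15: x=[6.7625] v=[-3.0963]
Step 16: x=[6.4522] v=[-3.1026]
Step 17: x=[6.1444] v=[-3.0778]
Step 18: x=[5.8422] v=[-3.0222]
Step 19: x=[5.5486] v=[-2.9364]
Step 20: x=[5.2665] v=[-2.8213]
Step 21: x=[4.9987] v=[-2.6780]
Step 22: x=[4.7479] v=[-2.5079]
Step 23: x=[4.5166] v=[-2.3127]
Step 24: x=[4.3072] v=[-2.0944]
Step 25: x=[4.1217] v=[-1.8551]
Step 26: x=[3.9620] v=[-1.5973]
Step 27: x=[3.8297] v=[-1.3235]
Step 28: x=[3.7261] v=[-1.0365]
Step 29: x=[3.6522] v=[-0.7391]
Step 30: x=[3.6088] v=[-0.4343]
Step 31: x=[3.5963] v=[-0.1252]
Step 32: x=[3.6148] v=[0.1852]
First v>=0 after going negative at step 32, time=3.2000

Answer: 3.2000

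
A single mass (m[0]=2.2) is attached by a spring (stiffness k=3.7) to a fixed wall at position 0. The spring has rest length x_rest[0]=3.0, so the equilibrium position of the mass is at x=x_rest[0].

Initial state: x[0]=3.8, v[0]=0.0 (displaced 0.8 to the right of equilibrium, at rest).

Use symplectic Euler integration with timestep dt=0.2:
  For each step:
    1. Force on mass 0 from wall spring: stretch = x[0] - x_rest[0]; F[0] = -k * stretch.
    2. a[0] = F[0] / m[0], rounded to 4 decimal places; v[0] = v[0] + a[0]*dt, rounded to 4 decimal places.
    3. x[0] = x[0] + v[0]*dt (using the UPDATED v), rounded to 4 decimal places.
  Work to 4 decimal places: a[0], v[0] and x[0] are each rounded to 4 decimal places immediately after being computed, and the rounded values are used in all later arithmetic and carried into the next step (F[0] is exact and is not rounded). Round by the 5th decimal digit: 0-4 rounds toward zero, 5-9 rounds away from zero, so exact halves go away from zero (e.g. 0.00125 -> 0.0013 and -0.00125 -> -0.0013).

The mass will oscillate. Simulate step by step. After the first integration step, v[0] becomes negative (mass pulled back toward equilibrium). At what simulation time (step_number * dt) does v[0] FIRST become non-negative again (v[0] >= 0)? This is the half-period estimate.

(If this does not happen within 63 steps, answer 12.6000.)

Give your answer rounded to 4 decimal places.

Answer: 2.6000

Derivation:
Step 0: x=[3.8000] v=[0.0000]
Step 1: x=[3.7462] v=[-0.2691]
Step 2: x=[3.6422] v=[-0.5201]
Step 3: x=[3.4950] v=[-0.7361]
Step 4: x=[3.3145] v=[-0.9026]
Step 5: x=[3.1128] v=[-1.0084]
Step 6: x=[2.9035] v=[-1.0463]
Step 7: x=[2.7007] v=[-1.0138]
Step 8: x=[2.5181] v=[-0.9131]
Step 9: x=[2.3679] v=[-0.7510]
Step 10: x=[2.2602] v=[-0.5384]
Step 11: x=[2.2023] v=[-0.2896]
Step 12: x=[2.1980] v=[-0.0213]
Step 13: x=[2.2477] v=[0.2485]
First v>=0 after going negative at step 13, time=2.6000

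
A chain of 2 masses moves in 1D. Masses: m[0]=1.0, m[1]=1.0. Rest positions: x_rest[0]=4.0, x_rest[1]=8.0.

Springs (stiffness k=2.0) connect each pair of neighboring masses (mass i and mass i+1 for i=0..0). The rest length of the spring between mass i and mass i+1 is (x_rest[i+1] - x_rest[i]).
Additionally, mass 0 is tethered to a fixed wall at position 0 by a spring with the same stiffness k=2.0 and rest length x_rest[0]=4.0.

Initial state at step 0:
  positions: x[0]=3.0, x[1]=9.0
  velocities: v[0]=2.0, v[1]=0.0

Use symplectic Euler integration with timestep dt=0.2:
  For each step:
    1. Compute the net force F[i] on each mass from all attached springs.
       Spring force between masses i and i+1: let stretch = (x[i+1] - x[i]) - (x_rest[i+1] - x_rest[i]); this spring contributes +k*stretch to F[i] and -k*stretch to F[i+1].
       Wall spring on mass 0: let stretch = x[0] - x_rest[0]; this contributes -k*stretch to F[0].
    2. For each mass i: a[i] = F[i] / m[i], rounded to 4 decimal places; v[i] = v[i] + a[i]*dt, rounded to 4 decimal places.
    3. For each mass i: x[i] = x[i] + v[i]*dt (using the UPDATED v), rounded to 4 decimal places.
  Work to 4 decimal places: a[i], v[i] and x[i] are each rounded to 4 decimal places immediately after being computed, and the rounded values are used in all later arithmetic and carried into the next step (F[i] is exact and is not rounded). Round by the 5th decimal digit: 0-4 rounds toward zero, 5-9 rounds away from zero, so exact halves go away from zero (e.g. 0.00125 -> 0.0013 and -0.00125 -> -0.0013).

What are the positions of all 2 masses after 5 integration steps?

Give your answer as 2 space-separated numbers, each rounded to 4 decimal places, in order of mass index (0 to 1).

Step 0: x=[3.0000 9.0000] v=[2.0000 0.0000]
Step 1: x=[3.6400 8.8400] v=[3.2000 -0.8000]
Step 2: x=[4.4048 8.5840] v=[3.8240 -1.2800]
Step 3: x=[5.1516 8.3137] v=[3.7338 -1.3517]
Step 4: x=[5.7392 8.1104] v=[2.9380 -1.0165]
Step 5: x=[6.0574 8.0374] v=[1.5908 -0.3650]

Answer: 6.0574 8.0374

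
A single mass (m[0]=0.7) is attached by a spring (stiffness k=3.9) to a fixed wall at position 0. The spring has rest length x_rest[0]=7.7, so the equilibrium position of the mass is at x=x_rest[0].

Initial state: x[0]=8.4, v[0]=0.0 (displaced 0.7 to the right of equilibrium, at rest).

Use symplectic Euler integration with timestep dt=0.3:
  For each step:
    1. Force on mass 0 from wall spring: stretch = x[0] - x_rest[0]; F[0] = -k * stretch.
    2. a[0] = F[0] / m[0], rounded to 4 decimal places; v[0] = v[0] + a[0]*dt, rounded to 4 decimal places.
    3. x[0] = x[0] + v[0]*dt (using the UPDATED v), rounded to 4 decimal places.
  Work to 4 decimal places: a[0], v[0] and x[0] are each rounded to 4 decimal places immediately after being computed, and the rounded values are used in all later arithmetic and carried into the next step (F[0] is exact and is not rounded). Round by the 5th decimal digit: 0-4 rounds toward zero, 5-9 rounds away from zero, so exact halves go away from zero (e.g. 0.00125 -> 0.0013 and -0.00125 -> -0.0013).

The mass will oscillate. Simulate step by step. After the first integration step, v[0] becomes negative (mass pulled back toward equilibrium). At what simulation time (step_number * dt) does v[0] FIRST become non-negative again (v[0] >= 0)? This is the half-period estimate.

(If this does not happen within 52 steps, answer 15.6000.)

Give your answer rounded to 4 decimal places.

Answer: 1.5000

Derivation:
Step 0: x=[8.4000] v=[0.0000]
Step 1: x=[8.0490] v=[-1.1700]
Step 2: x=[7.5230] v=[-1.7533]
Step 3: x=[7.0858] v=[-1.4575]
Step 4: x=[6.9565] v=[-0.4309]
Step 5: x=[7.2000] v=[0.8118]
First v>=0 after going negative at step 5, time=1.5000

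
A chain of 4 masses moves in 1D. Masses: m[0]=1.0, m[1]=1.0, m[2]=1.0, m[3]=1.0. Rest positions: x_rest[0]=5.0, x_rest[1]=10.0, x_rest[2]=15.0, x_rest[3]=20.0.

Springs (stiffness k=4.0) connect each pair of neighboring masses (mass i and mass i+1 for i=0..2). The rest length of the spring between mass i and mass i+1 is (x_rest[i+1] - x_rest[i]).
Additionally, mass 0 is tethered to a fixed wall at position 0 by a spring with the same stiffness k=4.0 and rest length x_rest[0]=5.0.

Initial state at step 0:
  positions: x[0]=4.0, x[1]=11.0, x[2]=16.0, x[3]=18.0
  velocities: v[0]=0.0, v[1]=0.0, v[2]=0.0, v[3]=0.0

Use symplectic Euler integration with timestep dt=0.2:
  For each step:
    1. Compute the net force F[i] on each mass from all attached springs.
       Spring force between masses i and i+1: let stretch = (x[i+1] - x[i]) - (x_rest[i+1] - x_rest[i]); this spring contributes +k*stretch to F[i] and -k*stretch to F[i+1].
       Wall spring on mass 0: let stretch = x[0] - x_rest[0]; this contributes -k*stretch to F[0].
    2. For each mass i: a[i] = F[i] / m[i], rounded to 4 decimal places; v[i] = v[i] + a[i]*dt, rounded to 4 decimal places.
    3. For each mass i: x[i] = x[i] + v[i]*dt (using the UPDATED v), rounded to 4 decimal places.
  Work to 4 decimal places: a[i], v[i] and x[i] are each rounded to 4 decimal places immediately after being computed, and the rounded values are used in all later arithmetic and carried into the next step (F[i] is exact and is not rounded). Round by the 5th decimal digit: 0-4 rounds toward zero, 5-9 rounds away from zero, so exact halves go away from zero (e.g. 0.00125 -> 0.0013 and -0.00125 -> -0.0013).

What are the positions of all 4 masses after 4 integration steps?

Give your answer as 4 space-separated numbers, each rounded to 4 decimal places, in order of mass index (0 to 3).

Step 0: x=[4.0000 11.0000 16.0000 18.0000] v=[0.0000 0.0000 0.0000 0.0000]
Step 1: x=[4.4800 10.6800 15.5200 18.4800] v=[2.4000 -1.6000 -2.4000 2.4000]
Step 2: x=[5.2352 10.1424 14.7392 19.2864] v=[3.7760 -2.6880 -3.9040 4.0320]
Step 3: x=[5.9379 9.5551 13.9505 20.1652] v=[3.5136 -2.9363 -3.9437 4.3942]
Step 4: x=[6.2693 9.0924 13.4528 20.8497] v=[1.6570 -2.3137 -2.4883 3.4224]

Answer: 6.2693 9.0924 13.4528 20.8497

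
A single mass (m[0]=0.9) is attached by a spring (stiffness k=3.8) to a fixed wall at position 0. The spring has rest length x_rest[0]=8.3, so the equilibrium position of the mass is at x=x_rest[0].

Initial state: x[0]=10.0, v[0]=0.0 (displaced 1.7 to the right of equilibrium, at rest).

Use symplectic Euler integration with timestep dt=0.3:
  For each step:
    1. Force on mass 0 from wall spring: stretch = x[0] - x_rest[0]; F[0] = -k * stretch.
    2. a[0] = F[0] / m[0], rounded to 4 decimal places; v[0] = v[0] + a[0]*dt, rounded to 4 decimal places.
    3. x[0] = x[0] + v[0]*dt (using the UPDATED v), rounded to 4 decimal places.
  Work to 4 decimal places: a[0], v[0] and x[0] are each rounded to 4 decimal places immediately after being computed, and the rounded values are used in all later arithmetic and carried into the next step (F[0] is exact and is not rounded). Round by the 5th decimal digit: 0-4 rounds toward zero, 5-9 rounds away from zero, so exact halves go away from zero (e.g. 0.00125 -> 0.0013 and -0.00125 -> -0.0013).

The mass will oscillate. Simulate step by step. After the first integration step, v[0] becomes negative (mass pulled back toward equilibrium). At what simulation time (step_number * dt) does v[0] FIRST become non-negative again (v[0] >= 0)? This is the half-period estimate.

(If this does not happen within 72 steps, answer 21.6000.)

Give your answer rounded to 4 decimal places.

Answer: 1.8000

Derivation:
Step 0: x=[10.0000] v=[0.0000]
Step 1: x=[9.3540] v=[-2.1533]
Step 2: x=[8.3075] v=[-3.4884]
Step 3: x=[7.2581] v=[-3.4979]
Step 4: x=[6.6046] v=[-2.1782]
Step 5: x=[6.5954] v=[-0.0307]
Step 6: x=[7.2340] v=[2.1285]
First v>=0 after going negative at step 6, time=1.8000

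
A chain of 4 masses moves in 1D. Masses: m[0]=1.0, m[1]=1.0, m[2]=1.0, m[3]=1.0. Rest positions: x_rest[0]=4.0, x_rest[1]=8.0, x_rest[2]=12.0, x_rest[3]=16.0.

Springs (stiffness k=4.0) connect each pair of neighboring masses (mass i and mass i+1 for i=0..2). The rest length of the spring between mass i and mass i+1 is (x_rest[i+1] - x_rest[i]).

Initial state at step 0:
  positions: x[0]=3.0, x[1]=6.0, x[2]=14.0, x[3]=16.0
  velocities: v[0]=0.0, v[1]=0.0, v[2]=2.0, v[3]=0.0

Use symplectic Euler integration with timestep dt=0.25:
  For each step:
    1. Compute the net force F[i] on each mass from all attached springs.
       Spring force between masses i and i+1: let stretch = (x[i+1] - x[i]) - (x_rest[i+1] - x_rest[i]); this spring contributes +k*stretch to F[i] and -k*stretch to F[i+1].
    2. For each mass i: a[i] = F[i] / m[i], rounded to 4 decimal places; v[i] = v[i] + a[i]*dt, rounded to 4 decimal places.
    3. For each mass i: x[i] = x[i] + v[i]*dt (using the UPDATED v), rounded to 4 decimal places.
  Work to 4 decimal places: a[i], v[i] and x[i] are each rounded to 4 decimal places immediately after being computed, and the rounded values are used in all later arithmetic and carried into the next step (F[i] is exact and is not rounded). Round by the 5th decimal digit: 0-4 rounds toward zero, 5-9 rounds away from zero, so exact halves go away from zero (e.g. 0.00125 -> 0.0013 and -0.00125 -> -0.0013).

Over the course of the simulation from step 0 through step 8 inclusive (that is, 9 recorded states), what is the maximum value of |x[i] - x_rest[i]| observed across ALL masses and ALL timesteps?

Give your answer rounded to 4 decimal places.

Step 0: x=[3.0000 6.0000 14.0000 16.0000] v=[0.0000 0.0000 2.0000 0.0000]
Step 1: x=[2.7500 7.2500 13.0000 16.5000] v=[-1.0000 5.0000 -4.0000 2.0000]
Step 2: x=[2.6250 8.8125 11.4375 17.1250] v=[-0.5000 6.2500 -6.2500 2.5000]
Step 3: x=[3.0469 9.4844 10.6406 17.3281] v=[1.6875 2.6875 -3.1875 0.8125]
Step 4: x=[4.0782 8.8360 11.2266 16.8594] v=[4.1250 -2.5938 2.3438 -1.8750]
Step 5: x=[5.2989 7.5958 12.6231 15.9825] v=[4.8828 -4.9610 5.5860 -3.5078]
Step 6: x=[6.0938 7.0382 13.6026 15.2657] v=[3.1797 -2.2306 3.9181 -2.8672]
Step 7: x=[6.1248 7.8856 13.3568 15.1331] v=[0.1241 3.3894 -0.9832 -0.5303]
Step 8: x=[5.5960 9.6606 12.1873 15.5565] v=[-2.1151 7.0998 -4.6781 1.6934]
Max displacement = 2.1248

Answer: 2.1248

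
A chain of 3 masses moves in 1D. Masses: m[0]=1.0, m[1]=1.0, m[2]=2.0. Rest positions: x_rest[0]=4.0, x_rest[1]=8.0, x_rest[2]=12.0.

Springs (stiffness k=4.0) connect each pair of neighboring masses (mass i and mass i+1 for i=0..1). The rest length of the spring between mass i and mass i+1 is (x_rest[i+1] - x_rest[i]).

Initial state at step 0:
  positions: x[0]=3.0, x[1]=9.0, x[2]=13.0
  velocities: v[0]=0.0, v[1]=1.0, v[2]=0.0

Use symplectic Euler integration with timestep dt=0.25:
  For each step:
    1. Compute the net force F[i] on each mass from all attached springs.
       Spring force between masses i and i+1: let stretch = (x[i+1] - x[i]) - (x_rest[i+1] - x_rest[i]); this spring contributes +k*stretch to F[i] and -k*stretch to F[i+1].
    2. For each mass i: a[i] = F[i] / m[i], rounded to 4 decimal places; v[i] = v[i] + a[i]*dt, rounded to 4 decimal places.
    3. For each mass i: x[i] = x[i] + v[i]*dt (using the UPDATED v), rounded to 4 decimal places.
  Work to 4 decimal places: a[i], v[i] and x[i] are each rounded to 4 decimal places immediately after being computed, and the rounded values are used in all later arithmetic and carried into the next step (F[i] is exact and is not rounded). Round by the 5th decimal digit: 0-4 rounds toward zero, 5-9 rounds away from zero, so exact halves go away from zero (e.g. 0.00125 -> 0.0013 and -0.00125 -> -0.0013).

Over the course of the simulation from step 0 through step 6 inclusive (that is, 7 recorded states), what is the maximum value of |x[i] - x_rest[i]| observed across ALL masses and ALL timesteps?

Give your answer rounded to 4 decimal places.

Answer: 1.7567

Derivation:
Step 0: x=[3.0000 9.0000 13.0000] v=[0.0000 1.0000 0.0000]
Step 1: x=[3.5000 8.7500 13.0000] v=[2.0000 -1.0000 0.0000]
Step 2: x=[4.3125 8.2500 12.9688] v=[3.2500 -2.0000 -0.1250]
Step 3: x=[5.1094 7.9453 12.8477] v=[3.1875 -1.2187 -0.4844]
Step 4: x=[5.6153 8.1573 12.6138] v=[2.0234 0.8478 -0.9356]
Step 5: x=[5.7567 8.8479 12.3228] v=[0.5654 2.7623 -1.1639]
Step 6: x=[5.6709 9.6344 12.0975] v=[-0.3434 3.1460 -0.9014]
Max displacement = 1.7567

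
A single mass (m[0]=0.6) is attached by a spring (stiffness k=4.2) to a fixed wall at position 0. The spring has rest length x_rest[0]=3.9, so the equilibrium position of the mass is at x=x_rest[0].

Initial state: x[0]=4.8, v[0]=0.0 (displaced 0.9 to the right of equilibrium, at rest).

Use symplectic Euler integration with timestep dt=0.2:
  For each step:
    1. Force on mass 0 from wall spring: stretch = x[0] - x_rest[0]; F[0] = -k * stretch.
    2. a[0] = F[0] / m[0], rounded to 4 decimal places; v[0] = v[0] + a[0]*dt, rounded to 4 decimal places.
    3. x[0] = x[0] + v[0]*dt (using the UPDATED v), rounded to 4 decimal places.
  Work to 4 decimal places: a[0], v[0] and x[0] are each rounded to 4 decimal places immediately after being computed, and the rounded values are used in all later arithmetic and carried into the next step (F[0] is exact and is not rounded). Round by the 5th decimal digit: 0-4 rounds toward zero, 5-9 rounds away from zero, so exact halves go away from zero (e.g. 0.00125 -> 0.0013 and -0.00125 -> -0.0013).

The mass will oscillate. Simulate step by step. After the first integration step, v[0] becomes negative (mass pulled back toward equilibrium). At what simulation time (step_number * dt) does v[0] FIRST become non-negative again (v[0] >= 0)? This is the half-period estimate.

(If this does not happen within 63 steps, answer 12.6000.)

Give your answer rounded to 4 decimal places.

Answer: 1.2000

Derivation:
Step 0: x=[4.8000] v=[0.0000]
Step 1: x=[4.5480] v=[-1.2600]
Step 2: x=[4.1146] v=[-2.1672]
Step 3: x=[3.6211] v=[-2.4676]
Step 4: x=[3.2057] v=[-2.0771]
Step 5: x=[2.9847] v=[-1.1051]
Step 6: x=[3.0200] v=[0.1763]
First v>=0 after going negative at step 6, time=1.2000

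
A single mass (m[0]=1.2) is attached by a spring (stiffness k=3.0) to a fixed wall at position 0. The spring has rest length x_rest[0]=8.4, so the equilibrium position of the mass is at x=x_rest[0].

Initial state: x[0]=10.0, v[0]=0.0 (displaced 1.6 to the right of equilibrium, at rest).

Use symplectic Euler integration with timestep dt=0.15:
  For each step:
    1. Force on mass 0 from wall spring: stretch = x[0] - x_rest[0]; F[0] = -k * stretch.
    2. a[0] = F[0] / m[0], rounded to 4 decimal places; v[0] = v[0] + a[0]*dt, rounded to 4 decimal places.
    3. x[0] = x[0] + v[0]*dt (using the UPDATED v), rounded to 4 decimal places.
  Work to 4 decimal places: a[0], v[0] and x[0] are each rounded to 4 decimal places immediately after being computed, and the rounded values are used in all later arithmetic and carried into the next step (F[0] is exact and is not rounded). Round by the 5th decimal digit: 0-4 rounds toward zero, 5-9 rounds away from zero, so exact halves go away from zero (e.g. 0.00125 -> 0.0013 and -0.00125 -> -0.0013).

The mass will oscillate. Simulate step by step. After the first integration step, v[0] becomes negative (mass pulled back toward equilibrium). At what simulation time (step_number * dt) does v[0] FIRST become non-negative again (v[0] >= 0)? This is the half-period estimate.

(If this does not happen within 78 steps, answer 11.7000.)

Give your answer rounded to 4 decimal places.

Answer: 2.1000

Derivation:
Step 0: x=[10.0000] v=[0.0000]
Step 1: x=[9.9100] v=[-0.6000]
Step 2: x=[9.7351] v=[-1.1663]
Step 3: x=[9.4851] v=[-1.6670]
Step 4: x=[9.1740] v=[-2.0739]
Step 5: x=[8.8194] v=[-2.3642]
Step 6: x=[8.4412] v=[-2.5215]
Step 7: x=[8.0607] v=[-2.5370]
Step 8: x=[7.6992] v=[-2.4098]
Step 9: x=[7.3772] v=[-2.1470]
Step 10: x=[7.1127] v=[-1.7635]
Step 11: x=[6.9206] v=[-1.2808]
Step 12: x=[6.8117] v=[-0.7260]
Step 13: x=[6.7921] v=[-0.1304]
Step 14: x=[6.8630] v=[0.4726]
First v>=0 after going negative at step 14, time=2.1000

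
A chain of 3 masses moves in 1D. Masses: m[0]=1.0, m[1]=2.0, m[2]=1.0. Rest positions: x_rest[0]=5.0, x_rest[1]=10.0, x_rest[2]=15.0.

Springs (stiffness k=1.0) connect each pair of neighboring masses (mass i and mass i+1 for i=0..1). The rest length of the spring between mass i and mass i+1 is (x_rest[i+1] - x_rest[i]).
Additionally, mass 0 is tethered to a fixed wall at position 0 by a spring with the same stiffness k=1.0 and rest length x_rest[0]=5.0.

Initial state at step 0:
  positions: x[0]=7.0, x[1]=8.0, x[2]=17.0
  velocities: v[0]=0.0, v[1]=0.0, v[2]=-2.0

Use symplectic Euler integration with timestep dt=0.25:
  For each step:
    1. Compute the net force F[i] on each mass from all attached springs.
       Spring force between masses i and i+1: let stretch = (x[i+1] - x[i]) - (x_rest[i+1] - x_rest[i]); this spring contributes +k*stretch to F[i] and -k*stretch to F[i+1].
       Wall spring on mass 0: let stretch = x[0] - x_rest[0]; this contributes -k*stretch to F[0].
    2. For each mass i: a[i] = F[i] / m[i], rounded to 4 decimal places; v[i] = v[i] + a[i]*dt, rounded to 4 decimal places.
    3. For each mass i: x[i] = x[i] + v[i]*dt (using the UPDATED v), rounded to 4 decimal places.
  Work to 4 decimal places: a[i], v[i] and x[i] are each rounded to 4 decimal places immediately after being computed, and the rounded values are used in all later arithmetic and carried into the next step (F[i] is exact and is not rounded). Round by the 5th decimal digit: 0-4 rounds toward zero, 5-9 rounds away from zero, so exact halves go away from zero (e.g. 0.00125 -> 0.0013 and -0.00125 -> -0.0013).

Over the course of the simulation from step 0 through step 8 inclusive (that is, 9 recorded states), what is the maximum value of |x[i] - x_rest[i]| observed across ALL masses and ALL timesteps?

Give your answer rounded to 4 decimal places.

Answer: 4.1106

Derivation:
Step 0: x=[7.0000 8.0000 17.0000] v=[0.0000 0.0000 -2.0000]
Step 1: x=[6.6250 8.2500 16.2500] v=[-1.5000 1.0000 -3.0000]
Step 2: x=[5.9375 8.6992 15.3125] v=[-2.7500 1.7969 -3.7500]
Step 3: x=[5.0515 9.2688 14.2742] v=[-3.5440 2.2784 -4.1533]
Step 4: x=[4.1134 9.8630 13.2355] v=[-3.7526 2.3769 -4.1547]
Step 5: x=[3.2775 10.3830 12.2986] v=[-3.3436 2.0798 -3.7478]
Step 6: x=[2.6809 10.7408 11.5544] v=[-2.3866 1.4311 -2.9767]
Step 7: x=[2.4204 10.8721 11.0719] v=[-1.0419 0.5253 -1.9301]
Step 8: x=[2.5369 10.7456 10.8894] v=[0.4659 -0.5062 -0.7301]
Max displacement = 4.1106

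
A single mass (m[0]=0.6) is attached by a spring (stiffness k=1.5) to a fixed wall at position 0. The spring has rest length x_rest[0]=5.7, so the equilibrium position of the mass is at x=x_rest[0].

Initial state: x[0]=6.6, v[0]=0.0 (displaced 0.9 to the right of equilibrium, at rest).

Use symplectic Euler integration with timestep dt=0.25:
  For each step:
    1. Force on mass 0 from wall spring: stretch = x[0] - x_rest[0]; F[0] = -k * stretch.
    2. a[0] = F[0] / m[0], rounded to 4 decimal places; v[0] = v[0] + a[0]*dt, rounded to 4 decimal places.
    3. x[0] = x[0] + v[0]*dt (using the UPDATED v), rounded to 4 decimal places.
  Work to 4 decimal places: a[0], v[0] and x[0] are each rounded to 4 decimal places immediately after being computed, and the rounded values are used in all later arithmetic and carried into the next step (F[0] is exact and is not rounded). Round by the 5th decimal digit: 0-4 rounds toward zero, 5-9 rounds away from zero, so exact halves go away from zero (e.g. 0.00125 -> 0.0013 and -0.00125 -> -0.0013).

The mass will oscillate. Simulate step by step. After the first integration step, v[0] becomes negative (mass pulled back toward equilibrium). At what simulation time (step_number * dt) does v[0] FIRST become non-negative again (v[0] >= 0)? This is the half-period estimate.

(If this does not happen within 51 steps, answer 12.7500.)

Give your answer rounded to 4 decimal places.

Step 0: x=[6.6000] v=[0.0000]
Step 1: x=[6.4594] v=[-0.5625]
Step 2: x=[6.2001] v=[-1.0371]
Step 3: x=[5.8627] v=[-1.3497]
Step 4: x=[5.4999] v=[-1.4514]
Step 5: x=[5.1683] v=[-1.3263]
Step 6: x=[4.9198] v=[-0.9940]
Step 7: x=[4.7932] v=[-0.5064]
Step 8: x=[4.8083] v=[0.0604]
First v>=0 after going negative at step 8, time=2.0000

Answer: 2.0000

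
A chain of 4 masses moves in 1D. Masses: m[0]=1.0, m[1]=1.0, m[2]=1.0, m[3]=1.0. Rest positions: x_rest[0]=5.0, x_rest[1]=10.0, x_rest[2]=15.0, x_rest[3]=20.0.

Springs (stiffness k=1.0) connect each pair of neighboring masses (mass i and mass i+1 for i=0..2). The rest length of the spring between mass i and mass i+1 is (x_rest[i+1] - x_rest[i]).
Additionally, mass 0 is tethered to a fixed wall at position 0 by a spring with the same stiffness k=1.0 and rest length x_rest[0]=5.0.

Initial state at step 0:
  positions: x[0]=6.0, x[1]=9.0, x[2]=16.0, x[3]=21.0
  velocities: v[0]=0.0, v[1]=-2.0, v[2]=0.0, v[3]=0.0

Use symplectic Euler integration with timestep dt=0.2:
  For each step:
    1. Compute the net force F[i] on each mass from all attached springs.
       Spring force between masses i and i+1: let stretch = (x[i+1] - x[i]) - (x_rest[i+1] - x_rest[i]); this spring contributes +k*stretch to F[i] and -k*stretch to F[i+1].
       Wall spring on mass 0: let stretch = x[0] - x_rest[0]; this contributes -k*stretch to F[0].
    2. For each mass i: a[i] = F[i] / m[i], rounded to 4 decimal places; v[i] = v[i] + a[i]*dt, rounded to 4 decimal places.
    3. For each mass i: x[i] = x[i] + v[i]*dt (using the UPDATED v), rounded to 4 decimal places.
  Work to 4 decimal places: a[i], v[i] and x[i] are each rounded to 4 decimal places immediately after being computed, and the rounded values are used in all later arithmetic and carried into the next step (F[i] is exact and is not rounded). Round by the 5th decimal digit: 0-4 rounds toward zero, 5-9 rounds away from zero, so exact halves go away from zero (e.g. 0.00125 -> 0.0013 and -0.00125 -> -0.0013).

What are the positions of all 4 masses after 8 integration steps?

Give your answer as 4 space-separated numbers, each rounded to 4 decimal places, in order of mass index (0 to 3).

Step 0: x=[6.0000 9.0000 16.0000 21.0000] v=[0.0000 -2.0000 0.0000 0.0000]
Step 1: x=[5.8800 8.7600 15.9200 21.0000] v=[-0.6000 -1.2000 -0.4000 0.0000]
Step 2: x=[5.6400 8.6912 15.7568 20.9968] v=[-1.2000 -0.3440 -0.8160 -0.0160]
Step 3: x=[5.2964 8.7830 15.5206 20.9840] v=[-1.7178 0.4589 -1.1811 -0.0640]
Step 4: x=[4.8804 9.0048 15.2334 20.9527] v=[-2.0798 1.1091 -1.4359 -0.1567]
Step 5: x=[4.4342 9.3108 14.9258 20.8926] v=[-2.2310 1.5299 -1.5378 -0.3006]
Step 6: x=[4.0057 9.6463 14.6323 20.7938] v=[-2.1425 1.6776 -1.4674 -0.4940]
Step 7: x=[3.6426 9.9556 14.3858 20.6485] v=[-1.8155 1.5467 -1.2323 -0.7263]
Step 8: x=[3.3863 10.1896 14.2126 20.4527] v=[-1.2814 1.1701 -0.8658 -0.9788]

Answer: 3.3863 10.1896 14.2126 20.4527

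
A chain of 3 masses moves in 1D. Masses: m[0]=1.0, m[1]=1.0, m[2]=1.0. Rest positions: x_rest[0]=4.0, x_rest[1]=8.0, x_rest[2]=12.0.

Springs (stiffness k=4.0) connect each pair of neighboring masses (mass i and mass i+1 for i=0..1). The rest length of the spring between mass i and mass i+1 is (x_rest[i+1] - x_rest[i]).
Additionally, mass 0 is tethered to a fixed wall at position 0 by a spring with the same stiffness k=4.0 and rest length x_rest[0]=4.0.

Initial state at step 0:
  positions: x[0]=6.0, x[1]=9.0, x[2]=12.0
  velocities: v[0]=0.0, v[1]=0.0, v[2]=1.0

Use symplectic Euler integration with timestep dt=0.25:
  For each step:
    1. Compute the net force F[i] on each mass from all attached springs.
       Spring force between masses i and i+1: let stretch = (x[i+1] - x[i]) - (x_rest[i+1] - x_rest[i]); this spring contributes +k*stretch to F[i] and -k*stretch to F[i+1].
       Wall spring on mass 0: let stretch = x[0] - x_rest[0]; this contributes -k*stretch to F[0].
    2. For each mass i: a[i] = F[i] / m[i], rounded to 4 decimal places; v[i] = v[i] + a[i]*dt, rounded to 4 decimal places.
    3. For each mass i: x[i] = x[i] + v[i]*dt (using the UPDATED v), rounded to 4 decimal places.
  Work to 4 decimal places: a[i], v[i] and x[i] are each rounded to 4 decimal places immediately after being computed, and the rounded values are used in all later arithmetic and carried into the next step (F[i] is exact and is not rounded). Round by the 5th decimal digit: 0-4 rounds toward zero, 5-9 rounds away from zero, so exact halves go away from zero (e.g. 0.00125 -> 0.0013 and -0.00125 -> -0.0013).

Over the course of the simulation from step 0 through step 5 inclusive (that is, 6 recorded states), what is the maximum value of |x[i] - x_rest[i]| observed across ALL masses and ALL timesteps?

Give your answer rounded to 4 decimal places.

Step 0: x=[6.0000 9.0000 12.0000] v=[0.0000 0.0000 1.0000]
Step 1: x=[5.2500 9.0000 12.5000] v=[-3.0000 0.0000 2.0000]
Step 2: x=[4.1250 8.9375 13.1250] v=[-4.5000 -0.2500 2.5000]
Step 3: x=[3.1719 8.7188 13.7031] v=[-3.8125 -0.8750 2.3125]
Step 4: x=[2.8125 8.3594 14.0352] v=[-1.4375 -1.4376 1.3282]
Step 5: x=[3.1367 8.0322 13.9483] v=[1.2969 -1.3087 -0.3476]
Max displacement = 2.0352

Answer: 2.0352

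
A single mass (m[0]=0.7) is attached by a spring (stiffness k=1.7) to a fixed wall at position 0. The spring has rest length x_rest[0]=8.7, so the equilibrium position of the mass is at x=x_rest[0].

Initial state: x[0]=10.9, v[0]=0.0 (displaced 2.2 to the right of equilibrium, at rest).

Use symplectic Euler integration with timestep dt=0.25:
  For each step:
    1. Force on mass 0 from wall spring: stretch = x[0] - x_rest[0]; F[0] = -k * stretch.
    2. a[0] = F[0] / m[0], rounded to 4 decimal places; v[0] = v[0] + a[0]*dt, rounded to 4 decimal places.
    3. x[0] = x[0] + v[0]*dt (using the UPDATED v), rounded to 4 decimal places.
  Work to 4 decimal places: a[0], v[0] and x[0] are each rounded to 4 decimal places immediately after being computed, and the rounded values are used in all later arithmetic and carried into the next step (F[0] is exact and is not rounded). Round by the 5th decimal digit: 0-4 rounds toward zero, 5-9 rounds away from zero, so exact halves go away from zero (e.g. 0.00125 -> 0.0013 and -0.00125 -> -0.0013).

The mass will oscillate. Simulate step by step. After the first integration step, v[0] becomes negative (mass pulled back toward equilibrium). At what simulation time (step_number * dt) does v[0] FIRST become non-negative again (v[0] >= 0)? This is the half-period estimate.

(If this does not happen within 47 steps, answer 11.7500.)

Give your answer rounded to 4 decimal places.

Step 0: x=[10.9000] v=[0.0000]
Step 1: x=[10.5661] v=[-1.3357]
Step 2: x=[9.9489] v=[-2.4687]
Step 3: x=[9.1422] v=[-3.2270]
Step 4: x=[8.2683] v=[-3.4955]
Step 5: x=[7.4600] v=[-3.2334]
Step 6: x=[6.8399] v=[-2.4806]
Step 7: x=[6.5021] v=[-1.3513]
Step 8: x=[6.4979] v=[-0.0169]
Step 9: x=[6.8279] v=[1.3201]
First v>=0 after going negative at step 9, time=2.2500

Answer: 2.2500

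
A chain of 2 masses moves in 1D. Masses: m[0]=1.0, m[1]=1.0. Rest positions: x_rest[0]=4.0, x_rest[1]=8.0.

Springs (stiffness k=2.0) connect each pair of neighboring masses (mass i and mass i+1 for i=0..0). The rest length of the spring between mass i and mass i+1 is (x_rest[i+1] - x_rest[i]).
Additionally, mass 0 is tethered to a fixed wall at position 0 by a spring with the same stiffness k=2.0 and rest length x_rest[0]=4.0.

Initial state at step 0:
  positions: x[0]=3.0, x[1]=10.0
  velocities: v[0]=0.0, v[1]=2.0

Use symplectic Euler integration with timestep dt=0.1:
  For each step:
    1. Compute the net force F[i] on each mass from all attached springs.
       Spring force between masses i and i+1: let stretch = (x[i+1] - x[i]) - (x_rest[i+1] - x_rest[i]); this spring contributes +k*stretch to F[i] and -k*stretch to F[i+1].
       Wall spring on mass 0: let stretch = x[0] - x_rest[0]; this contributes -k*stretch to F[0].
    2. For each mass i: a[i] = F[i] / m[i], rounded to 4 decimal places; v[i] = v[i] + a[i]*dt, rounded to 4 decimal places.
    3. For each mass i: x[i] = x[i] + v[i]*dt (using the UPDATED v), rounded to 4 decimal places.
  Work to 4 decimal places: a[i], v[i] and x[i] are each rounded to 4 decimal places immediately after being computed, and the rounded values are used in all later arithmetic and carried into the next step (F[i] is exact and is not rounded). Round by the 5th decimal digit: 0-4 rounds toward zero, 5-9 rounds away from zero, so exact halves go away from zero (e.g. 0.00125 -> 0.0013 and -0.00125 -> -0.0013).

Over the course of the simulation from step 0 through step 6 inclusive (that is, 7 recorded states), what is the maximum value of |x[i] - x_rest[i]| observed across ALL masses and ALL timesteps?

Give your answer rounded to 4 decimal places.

Step 0: x=[3.0000 10.0000] v=[0.0000 2.0000]
Step 1: x=[3.0800 10.1400] v=[0.8000 1.4000]
Step 2: x=[3.2396 10.2188] v=[1.5960 0.7880]
Step 3: x=[3.4740 10.2380] v=[2.3439 0.1922]
Step 4: x=[3.7742 10.2019] v=[3.0019 -0.3606]
Step 5: x=[4.1275 10.1173] v=[3.5326 -0.8461]
Step 6: x=[4.5180 9.9929] v=[3.9051 -1.2441]
Max displacement = 2.2380

Answer: 2.2380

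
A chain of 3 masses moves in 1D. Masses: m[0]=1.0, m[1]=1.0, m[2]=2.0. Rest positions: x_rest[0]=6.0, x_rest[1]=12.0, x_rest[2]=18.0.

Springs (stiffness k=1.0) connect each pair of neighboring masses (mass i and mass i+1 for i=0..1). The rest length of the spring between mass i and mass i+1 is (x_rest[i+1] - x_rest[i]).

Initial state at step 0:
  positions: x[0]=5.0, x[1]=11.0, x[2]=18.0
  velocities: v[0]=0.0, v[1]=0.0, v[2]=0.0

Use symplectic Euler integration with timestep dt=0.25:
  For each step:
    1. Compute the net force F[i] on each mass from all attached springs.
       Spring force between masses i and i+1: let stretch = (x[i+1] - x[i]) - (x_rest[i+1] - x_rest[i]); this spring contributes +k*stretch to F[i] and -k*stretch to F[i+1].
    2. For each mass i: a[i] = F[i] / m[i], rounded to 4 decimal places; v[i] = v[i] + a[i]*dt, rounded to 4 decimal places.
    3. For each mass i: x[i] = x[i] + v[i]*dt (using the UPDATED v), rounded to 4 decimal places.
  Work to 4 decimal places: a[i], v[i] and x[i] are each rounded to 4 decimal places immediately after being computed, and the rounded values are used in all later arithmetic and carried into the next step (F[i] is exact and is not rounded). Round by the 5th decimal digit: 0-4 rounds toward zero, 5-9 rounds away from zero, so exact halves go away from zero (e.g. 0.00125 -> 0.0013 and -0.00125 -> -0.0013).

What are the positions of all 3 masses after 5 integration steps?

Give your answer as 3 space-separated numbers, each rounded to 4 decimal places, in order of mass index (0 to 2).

Answer: 5.1142 11.6395 17.6233

Derivation:
Step 0: x=[5.0000 11.0000 18.0000] v=[0.0000 0.0000 0.0000]
Step 1: x=[5.0000 11.0625 17.9688] v=[0.0000 0.2500 -0.1250]
Step 2: x=[5.0039 11.1778 17.9092] v=[0.0156 0.4610 -0.2383]
Step 3: x=[5.0187 11.3279 17.8268] v=[0.0591 0.6004 -0.3297]
Step 4: x=[5.0528 11.4899 17.7288] v=[0.1364 0.6478 -0.3921]
Step 5: x=[5.1142 11.6395 17.6233] v=[0.2457 0.5983 -0.4220]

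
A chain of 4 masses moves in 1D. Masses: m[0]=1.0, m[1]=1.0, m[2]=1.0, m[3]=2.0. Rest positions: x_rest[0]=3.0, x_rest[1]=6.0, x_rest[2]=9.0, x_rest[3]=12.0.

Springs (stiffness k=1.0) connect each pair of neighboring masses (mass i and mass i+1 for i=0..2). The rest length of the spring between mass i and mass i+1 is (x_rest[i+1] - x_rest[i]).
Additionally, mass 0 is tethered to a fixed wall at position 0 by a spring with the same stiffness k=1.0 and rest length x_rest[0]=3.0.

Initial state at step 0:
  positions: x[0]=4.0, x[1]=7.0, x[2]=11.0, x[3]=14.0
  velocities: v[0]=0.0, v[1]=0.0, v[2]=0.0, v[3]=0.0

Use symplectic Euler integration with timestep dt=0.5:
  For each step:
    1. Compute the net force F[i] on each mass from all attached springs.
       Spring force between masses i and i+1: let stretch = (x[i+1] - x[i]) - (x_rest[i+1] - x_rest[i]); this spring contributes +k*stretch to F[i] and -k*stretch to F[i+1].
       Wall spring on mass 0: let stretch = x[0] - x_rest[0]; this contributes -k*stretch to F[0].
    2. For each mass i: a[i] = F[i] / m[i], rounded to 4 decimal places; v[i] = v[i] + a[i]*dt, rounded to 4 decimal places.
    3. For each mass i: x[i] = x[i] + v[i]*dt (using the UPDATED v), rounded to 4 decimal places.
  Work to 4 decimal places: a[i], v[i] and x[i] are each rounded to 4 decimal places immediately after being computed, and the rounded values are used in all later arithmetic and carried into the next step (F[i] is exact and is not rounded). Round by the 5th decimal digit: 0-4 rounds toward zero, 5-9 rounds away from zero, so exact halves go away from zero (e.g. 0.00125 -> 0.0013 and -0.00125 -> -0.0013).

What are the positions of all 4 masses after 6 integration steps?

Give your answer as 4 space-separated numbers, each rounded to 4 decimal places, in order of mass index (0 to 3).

Step 0: x=[4.0000 7.0000 11.0000 14.0000] v=[0.0000 0.0000 0.0000 0.0000]
Step 1: x=[3.7500 7.2500 10.7500 14.0000] v=[-0.5000 0.5000 -0.5000 0.0000]
Step 2: x=[3.4375 7.5000 10.4375 13.9688] v=[-0.6250 0.5000 -0.6250 -0.0625]
Step 3: x=[3.2813 7.4688 10.2735 13.8711] v=[-0.3125 -0.0625 -0.3281 -0.1954]
Step 4: x=[3.3516 7.0919 10.3077 13.6987] v=[0.1406 -0.7539 0.0684 -0.3448]
Step 5: x=[3.5191 6.5838 10.3857 13.4774] v=[0.3350 -1.0162 0.1560 -0.4426]
Step 6: x=[3.5730 6.2600 10.2862 13.2446] v=[0.1078 -0.6476 -0.1991 -0.4656]

Answer: 3.5730 6.2600 10.2862 13.2446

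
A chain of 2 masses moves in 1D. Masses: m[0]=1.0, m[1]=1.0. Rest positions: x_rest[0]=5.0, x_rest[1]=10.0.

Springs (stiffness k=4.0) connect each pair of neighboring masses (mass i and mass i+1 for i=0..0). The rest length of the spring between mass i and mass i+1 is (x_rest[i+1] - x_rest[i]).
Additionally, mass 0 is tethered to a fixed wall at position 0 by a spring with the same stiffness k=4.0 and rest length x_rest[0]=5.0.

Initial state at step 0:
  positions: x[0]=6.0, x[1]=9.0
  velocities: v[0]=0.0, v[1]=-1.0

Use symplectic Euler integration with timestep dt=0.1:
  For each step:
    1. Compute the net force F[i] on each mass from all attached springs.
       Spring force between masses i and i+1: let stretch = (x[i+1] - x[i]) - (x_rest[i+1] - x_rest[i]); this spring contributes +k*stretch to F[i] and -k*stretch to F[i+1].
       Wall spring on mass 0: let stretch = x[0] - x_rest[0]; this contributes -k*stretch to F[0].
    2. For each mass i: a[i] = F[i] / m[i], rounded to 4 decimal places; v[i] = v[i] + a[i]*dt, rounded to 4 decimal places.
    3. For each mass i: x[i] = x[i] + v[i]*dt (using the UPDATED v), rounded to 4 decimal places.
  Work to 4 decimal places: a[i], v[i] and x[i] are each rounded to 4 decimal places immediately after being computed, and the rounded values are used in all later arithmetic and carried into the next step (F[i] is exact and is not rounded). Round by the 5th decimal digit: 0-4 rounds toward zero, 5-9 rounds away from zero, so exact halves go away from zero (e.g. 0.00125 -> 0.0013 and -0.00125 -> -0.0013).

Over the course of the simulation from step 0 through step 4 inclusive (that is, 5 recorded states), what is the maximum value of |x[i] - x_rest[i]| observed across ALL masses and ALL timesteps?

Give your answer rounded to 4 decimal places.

Answer: 1.0200

Derivation:
Step 0: x=[6.0000 9.0000] v=[0.0000 -1.0000]
Step 1: x=[5.8800 8.9800] v=[-1.2000 -0.2000]
Step 2: x=[5.6488 9.0360] v=[-2.3120 0.5600]
Step 3: x=[5.3271 9.1565] v=[-3.2166 1.2051]
Step 4: x=[4.9455 9.3238] v=[-3.8157 1.6733]
Max displacement = 1.0200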